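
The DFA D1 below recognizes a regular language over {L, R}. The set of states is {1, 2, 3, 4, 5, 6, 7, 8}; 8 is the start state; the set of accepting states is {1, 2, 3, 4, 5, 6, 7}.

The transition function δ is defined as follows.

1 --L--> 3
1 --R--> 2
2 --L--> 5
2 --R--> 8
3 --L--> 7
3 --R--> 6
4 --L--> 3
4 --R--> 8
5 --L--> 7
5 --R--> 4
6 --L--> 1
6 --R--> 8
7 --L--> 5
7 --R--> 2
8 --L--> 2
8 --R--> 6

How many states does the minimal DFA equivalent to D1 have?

Initial partition by acceptance: {1,2,3,4,5,6,7} | {8}.
Refine {1,2,3,4,5,6,7} on symbol R: members go to different blocks, giving {1,3,5,7} and {2,4,6}.
The partition is now stable with 3 blocks: {1,3,5,7} | {8} | {2,4,6}.

3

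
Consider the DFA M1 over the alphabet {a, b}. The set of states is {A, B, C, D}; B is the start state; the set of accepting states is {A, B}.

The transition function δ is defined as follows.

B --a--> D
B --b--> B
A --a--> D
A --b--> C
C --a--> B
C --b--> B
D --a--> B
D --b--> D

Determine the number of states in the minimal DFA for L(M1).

States {A,C} cannot be reached from the start state, so discard them.
Initial partition by acceptance: {B} | {D}.
The partition is now stable with 2 blocks: {B} | {D}.

2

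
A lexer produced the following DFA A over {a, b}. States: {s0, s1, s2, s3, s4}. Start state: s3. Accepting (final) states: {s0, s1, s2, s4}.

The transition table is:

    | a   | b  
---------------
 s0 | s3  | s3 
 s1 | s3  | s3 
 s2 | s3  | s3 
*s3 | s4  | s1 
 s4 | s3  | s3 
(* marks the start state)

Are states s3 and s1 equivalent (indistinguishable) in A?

No

Reachable states from the start: {s1,s3,s4}. Unreachable: {s0,s2} — drop them.
Start with accepting vs non-accepting: {s1,s4} | {s3}.
Stable partition: {s1,s4} | {s3} — 2 equivalence classes.
s3 and s1 end up in different blocks, so they are distinguishable. For instance, the string 'ε' is accepted from only s1.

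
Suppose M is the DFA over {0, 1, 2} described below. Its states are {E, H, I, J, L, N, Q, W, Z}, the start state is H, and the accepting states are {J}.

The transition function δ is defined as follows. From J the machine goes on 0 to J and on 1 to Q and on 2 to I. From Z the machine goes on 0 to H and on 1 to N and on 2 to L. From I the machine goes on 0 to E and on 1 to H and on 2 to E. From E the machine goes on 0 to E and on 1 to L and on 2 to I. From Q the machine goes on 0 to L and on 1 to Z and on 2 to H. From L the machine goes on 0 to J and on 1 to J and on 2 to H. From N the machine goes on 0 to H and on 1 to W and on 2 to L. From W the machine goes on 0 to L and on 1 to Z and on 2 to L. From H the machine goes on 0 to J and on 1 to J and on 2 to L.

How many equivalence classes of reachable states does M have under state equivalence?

4

All states are reachable from the start state.
Initial partition by acceptance: {J} | {E,H,I,L,N,Q,W,Z}.
On input 0, block {E,H,I,L,N,Q,W,Z} splits into {E,I,N,Q,W,Z} and {H,L}.
On input 0, block {E,I,N,Q,W,Z} splits into {N,Q,W,Z} and {E,I}.
Stable partition: {J} | {N,Q,W,Z} | {H,L} | {E,I} — 4 equivalence classes.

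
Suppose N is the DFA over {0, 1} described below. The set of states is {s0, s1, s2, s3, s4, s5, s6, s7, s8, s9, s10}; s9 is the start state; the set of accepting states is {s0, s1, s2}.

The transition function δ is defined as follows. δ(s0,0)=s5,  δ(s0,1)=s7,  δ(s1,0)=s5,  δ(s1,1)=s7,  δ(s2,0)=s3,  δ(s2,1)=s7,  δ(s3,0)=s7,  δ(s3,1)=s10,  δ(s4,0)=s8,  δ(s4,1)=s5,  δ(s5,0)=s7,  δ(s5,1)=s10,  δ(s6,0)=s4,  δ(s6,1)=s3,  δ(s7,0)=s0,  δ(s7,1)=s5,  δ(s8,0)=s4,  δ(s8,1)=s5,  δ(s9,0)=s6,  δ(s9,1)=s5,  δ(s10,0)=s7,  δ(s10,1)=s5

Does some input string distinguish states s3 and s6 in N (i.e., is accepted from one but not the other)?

States {s1,s2} cannot be reached from the start state, so discard them.
Start with accepting vs non-accepting: {s0} | {s3,s4,s5,s6,s7,s8,s9,s10}.
On input 0, block {s3,s4,s5,s6,s7,s8,s9,s10} splits into {s3,s4,s5,s6,s8,s9,s10} and {s7}.
Refine {s3,s4,s5,s6,s8,s9,s10} on symbol 0: members go to different blocks, giving {s4,s6,s8,s9} and {s3,s5,s10}.
No further refinement is possible. Final partition (4 blocks): {s0} | {s4,s6,s8,s9} | {s7} | {s3,s5,s10}.
s3 and s6 end up in different blocks, so they are distinguishable. For instance, the string '00' is accepted from only s3.

Yes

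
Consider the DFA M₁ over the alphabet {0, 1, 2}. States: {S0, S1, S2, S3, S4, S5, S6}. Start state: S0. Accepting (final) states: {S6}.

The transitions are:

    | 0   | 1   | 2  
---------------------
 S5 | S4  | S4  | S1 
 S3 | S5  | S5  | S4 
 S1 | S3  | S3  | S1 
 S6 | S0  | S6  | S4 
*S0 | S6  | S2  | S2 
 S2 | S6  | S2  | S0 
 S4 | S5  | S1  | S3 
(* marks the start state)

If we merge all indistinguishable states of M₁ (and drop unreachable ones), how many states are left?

Every state is reachable, so we keep all 7.
Initial partition by acceptance: {S6} | {S0,S1,S2,S3,S4,S5}.
Split {S0,S1,S2,S3,S4,S5} by δ(·,0) → {S1,S3,S4,S5} and {S0,S2}.
The partition is now stable with 3 blocks: {S6} | {S1,S3,S4,S5} | {S0,S2}.

3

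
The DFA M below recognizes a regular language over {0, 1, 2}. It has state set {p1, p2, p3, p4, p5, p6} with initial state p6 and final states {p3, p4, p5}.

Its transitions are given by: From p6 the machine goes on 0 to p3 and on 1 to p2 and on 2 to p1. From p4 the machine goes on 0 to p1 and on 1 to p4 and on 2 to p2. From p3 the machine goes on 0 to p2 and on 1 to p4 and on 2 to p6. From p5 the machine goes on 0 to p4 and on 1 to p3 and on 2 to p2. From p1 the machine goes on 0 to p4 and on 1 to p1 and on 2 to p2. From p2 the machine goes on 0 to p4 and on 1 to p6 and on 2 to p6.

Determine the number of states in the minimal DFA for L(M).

2

States {p5} cannot be reached from the start state, so discard them.
P0 = {p3,p4} | {p1,p2,p6}.
Stable partition: {p3,p4} | {p1,p2,p6} — 2 equivalence classes.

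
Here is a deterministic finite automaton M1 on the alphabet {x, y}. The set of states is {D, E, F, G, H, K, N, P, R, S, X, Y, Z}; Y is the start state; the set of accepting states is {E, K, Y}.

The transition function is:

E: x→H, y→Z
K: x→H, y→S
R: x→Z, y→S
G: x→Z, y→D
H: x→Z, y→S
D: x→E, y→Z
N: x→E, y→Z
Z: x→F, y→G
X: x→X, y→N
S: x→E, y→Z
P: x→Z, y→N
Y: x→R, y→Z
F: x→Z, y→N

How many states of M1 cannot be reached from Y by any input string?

Starting at Y and following transitions, the reachable set is {D, E, F, G, H, N, R, S, Y, Z}. That leaves K, P, X unreachable — 3 in total.

3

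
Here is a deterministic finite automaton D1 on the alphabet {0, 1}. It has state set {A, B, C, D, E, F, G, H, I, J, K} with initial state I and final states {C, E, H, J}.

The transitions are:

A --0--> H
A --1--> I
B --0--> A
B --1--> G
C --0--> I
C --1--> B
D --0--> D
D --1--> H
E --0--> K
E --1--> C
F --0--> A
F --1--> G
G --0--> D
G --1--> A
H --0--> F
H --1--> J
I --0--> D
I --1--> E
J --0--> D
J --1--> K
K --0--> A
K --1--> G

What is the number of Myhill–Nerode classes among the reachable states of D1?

All states are reachable from the start state.
Start with accepting vs non-accepting: {C,E,H,J} | {A,B,D,F,G,I,K}.
On input 1, block {C,E,H,J} splits into {C,J} and {E,H}.
Split {A,B,D,F,G,I,K} by δ(·,0) → {B,D,F,G,I,K} and {A}.
On input 0, block {B,D,F,G,I,K} splits into {B,F,K} and {D,G,I}.
Split {D,G,I} by δ(·,1) → {D,I} and {G}.
The partition is now stable with 6 blocks: {C,J} | {B,F,K} | {E,H} | {A} | {D,I} | {G}.

6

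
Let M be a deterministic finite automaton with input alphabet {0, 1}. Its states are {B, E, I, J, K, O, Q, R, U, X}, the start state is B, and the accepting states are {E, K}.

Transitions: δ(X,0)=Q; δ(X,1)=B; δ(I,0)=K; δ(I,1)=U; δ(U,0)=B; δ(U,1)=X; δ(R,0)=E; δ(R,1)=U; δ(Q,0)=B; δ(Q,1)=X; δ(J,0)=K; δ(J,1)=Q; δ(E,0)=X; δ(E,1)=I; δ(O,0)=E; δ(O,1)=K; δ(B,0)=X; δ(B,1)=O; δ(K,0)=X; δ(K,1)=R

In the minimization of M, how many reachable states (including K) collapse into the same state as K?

States {J} cannot be reached from the start state, so discard them.
Start with accepting vs non-accepting: {E,K} | {B,I,O,Q,R,U,X}.
Split {B,I,O,Q,R,U,X} by δ(·,0) → {B,Q,U,X} and {I,O,R}.
Split {B,Q,U,X} by δ(·,1) → {Q,U,X} and {B}.
Refine {Q,U,X} on symbol 0: members go to different blocks, giving {Q,U} and {X}.
Refine {I,O,R} on symbol 1: members go to different blocks, giving {I,R} and {O}.
Stable partition: {E,K} | {Q,U} | {I,R} | {B} | {X} | {O} — 6 equivalence classes.
The equivalence class containing K is {E,K}, of size 2.

2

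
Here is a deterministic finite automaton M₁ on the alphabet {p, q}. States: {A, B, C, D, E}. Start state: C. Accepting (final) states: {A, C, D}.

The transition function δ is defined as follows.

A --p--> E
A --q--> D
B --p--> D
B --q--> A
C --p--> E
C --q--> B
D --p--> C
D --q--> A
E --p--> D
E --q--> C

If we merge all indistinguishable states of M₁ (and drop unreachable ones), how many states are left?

Initial partition by acceptance: {A,C,D} | {B,E}.
On input p, block {A,C,D} splits into {A,C} and {D}.
Split {A,C} by δ(·,q) → {A} and {C}.
On input q, block {B,E} splits into {B} and {E}.
The partition is now stable with 5 blocks: {A} | {B} | {D} | {C} | {E}.

5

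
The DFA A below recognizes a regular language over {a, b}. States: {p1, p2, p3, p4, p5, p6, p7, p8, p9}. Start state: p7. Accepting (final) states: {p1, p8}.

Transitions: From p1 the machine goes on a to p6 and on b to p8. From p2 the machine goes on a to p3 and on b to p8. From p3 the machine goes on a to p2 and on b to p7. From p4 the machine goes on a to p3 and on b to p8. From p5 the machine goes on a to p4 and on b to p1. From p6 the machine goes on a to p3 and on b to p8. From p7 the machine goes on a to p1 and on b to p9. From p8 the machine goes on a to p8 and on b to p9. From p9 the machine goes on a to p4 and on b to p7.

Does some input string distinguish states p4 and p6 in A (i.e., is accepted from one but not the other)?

No

Reachable states from the start: {p1,p2,p3,p4,p6,p7,p8,p9}. Unreachable: {p5} — drop them.
P0 = {p1,p8} | {p2,p3,p4,p6,p7,p9}.
On input a, block {p1,p8} splits into {p1} and {p8}.
Refine {p2,p3,p4,p6,p7,p9} on symbol a: members go to different blocks, giving {p2,p3,p4,p6,p9} and {p7}.
On input b, block {p2,p3,p4,p6,p9} splits into {p2,p4,p6} and {p3,p9}.
Stable partition: {p1} | {p2,p4,p6} | {p8} | {p7} | {p3,p9} — 5 equivalence classes.
p4 and p6 lie in the same block of the stable partition, so they are equivalent — no string distinguishes them.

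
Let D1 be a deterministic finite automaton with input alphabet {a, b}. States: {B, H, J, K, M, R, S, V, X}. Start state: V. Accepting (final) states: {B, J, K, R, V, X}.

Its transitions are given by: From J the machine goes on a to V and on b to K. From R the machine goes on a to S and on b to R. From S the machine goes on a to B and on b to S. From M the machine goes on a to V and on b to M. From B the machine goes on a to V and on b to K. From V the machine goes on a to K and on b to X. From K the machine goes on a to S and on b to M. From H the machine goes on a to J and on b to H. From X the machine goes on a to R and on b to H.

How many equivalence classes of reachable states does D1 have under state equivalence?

Every state is reachable, so we keep all 9.
P0 = {B,J,K,R,V,X} | {H,M,S}.
Refine {B,J,K,R,V,X} on symbol a: members go to different blocks, giving {B,J,V,X} and {K,R}.
On input a, block {B,J,V,X} splits into {B,J} and {V,X}.
Split {H,M,S} by δ(·,a) → {H,S} and {M}.
Split {K,R} by δ(·,b) → {K} and {R}.
On input a, block {V,X} splits into {X} and {V}.
The partition is now stable with 7 blocks: {B,J} | {H,S} | {K} | {X} | {M} | {R} | {V}.

7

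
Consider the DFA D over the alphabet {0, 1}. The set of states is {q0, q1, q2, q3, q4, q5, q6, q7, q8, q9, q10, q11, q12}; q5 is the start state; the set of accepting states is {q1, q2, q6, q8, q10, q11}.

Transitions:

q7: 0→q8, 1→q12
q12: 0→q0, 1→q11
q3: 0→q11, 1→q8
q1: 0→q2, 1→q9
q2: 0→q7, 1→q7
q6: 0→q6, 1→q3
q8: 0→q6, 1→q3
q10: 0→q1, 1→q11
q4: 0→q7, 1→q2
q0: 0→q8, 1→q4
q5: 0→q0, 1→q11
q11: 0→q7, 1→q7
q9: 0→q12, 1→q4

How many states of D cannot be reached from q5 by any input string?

3

Starting at q5 and following transitions, the reachable set is {q0, q2, q3, q4, q5, q6, q7, q8, q11, q12}. That leaves q1, q9, q10 unreachable — 3 in total.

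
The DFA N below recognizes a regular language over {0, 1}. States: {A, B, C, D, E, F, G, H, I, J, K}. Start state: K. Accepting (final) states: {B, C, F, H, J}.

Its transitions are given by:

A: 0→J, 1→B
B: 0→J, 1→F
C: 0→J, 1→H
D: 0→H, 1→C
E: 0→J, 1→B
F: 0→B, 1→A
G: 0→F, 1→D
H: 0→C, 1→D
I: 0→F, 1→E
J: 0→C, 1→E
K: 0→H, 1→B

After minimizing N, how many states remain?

First remove the unreachable states {G,I}; 9 states remain.
Start with accepting vs non-accepting: {B,C,F,H,J} | {A,D,E,K}.
On input 1, block {B,C,F,H,J} splits into {F,H,J} and {B,C}.
Stable partition: {F,H,J} | {A,D,E,K} | {B,C} — 3 equivalence classes.

3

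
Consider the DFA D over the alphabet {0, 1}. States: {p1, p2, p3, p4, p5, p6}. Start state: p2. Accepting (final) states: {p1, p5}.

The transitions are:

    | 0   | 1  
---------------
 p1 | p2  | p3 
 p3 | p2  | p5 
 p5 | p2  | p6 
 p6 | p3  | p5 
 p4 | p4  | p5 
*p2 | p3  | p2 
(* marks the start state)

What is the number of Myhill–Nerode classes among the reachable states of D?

4

States {p1,p4} cannot be reached from the start state, so discard them.
Start with accepting vs non-accepting: {p5} | {p2,p3,p6}.
On input 1, block {p2,p3,p6} splits into {p3,p6} and {p2}.
On input 0, block {p3,p6} splits into {p3} and {p6}.
The partition is now stable with 4 blocks: {p5} | {p3} | {p2} | {p6}.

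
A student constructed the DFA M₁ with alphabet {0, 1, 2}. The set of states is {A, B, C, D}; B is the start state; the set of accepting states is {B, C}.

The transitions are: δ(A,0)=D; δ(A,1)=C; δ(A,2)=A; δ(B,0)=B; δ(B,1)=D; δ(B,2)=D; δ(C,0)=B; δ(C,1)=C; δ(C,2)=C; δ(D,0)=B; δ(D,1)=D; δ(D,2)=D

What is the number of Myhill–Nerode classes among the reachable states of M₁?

2

First remove the unreachable states {A,C}; 2 states remain.
Start with accepting vs non-accepting: {B} | {D}.
Stable partition: {B} | {D} — 2 equivalence classes.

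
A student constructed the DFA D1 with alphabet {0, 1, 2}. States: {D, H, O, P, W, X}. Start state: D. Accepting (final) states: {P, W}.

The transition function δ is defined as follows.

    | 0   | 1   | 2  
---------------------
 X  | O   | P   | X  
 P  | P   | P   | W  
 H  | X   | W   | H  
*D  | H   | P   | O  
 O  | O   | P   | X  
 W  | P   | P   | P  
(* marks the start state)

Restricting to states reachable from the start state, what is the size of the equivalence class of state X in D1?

4

Every state is reachable, so we keep all 6.
P0 = {P,W} | {D,H,O,X}.
Stable partition: {P,W} | {D,H,O,X} — 2 equivalence classes.
The equivalence class containing X is {D,H,O,X}, of size 4.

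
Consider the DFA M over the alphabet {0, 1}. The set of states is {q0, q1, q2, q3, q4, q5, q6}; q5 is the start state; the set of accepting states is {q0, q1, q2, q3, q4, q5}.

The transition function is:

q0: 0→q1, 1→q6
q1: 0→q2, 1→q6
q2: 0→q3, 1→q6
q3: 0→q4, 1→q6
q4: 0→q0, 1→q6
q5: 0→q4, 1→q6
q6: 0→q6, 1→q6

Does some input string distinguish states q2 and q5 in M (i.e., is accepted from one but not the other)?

No

Every state is reachable, so we keep all 7.
Start with accepting vs non-accepting: {q0,q1,q2,q3,q4,q5} | {q6}.
No further refinement is possible. Final partition (2 blocks): {q0,q1,q2,q3,q4,q5} | {q6}.
q2 and q5 lie in the same block of the stable partition, so they are equivalent — no string distinguishes them.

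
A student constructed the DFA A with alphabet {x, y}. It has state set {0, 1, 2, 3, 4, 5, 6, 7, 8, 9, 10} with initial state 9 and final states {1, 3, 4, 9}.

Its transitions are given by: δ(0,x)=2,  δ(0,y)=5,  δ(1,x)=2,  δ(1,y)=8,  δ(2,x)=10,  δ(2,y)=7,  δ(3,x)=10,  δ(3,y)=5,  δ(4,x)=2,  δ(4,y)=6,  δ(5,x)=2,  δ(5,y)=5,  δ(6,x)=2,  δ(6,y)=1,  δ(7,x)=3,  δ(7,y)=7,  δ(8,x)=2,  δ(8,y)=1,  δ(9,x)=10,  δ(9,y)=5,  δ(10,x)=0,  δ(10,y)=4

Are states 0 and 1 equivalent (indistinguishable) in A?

No

P0 = {1,3,4,9} | {0,2,5,6,7,8,10}.
On input x, block {0,2,5,6,7,8,10} splits into {0,2,5,6,8,10} and {7}.
Split {0,2,5,6,8,10} by δ(·,y) → {6,8,10} and {0,5} and {2}.
Split {1,3,4,9} by δ(·,x) → {1,4} and {3,9}.
Split {6,8,10} by δ(·,x) → {6,8} and {10}.
No further refinement is possible. Final partition (7 blocks): {1,4} | {6,8} | {7} | {0,5} | {2} | {3,9} | {10}.
0 and 1 end up in different blocks, so they are distinguishable. For instance, the string 'ε' is accepted from only 1.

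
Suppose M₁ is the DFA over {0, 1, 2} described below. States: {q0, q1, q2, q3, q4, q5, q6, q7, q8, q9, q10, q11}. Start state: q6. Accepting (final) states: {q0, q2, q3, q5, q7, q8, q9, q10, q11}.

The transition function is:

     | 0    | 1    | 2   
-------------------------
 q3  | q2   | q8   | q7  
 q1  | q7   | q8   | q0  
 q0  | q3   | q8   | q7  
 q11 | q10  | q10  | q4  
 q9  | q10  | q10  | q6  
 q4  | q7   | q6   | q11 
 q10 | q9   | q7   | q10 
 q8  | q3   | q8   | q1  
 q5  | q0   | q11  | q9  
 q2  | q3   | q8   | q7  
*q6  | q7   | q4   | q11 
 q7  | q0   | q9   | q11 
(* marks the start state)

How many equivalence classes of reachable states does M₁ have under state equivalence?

First remove the unreachable states {q5}; 11 states remain.
P0 = {q0,q2,q3,q7,q8,q9,q10,q11} | {q1,q4,q6}.
Split {q0,q2,q3,q7,q8,q9,q10,q11} by δ(·,2) → {q0,q2,q3,q7,q10} and {q8,q9,q11}.
Split {q0,q2,q3,q7,q10} by δ(·,0) → {q0,q2,q3,q7} and {q10}.
Refine {q0,q2,q3,q7} on symbol 2: members go to different blocks, giving {q0,q2,q3} and {q7}.
On input 1, block {q1,q4,q6} splits into {q4,q6} and {q1}.
Split {q8,q9,q11} by δ(·,0) → {q9,q11} and {q8}.
The partition is now stable with 7 blocks: {q0,q2,q3} | {q4,q6} | {q9,q11} | {q10} | {q7} | {q1} | {q8}.

7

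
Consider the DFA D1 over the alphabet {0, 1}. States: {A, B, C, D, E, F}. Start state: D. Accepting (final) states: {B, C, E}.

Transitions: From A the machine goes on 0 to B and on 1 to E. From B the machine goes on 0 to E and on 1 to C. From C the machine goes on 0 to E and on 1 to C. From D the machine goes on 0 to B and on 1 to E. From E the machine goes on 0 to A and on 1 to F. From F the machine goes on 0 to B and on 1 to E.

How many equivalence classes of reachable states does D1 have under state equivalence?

3

Every state is reachable, so we keep all 6.
P0 = {B,C,E} | {A,D,F}.
Refine {B,C,E} on symbol 0: members go to different blocks, giving {B,C} and {E}.
The partition is now stable with 3 blocks: {B,C} | {A,D,F} | {E}.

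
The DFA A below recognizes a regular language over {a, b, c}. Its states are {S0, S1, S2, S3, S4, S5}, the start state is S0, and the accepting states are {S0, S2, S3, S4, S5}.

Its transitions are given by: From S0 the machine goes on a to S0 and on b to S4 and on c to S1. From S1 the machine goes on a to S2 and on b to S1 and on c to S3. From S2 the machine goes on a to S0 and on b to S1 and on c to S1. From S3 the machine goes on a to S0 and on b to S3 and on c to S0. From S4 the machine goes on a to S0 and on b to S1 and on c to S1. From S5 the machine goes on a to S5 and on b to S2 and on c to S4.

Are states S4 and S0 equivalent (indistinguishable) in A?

No

Reachable states from the start: {S0,S1,S2,S3,S4}. Unreachable: {S5} — drop them.
Start with accepting vs non-accepting: {S0,S2,S3,S4} | {S1}.
On input b, block {S0,S2,S3,S4} splits into {S0,S3} and {S2,S4}.
On input b, block {S0,S3} splits into {S0} and {S3}.
No further refinement is possible. Final partition (4 blocks): {S0} | {S1} | {S2,S4} | {S3}.
S4 and S0 end up in different blocks, so they are distinguishable. For instance, the string 'b' is accepted from only S0.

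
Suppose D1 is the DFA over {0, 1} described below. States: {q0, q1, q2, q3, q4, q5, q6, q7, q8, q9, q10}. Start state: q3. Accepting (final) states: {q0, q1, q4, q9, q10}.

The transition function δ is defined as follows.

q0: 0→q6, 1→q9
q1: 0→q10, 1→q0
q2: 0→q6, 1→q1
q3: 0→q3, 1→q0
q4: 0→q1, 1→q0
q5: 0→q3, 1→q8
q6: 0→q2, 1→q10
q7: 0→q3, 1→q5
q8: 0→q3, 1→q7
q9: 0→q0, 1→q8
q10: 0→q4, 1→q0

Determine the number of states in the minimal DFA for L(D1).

Initial partition by acceptance: {q0,q1,q4,q9,q10} | {q2,q3,q5,q6,q7,q8}.
Refine {q0,q1,q4,q9,q10} on symbol 0: members go to different blocks, giving {q1,q4,q9,q10} and {q0}.
Refine {q1,q4,q9,q10} on symbol 0: members go to different blocks, giving {q1,q4,q10} and {q9}.
Refine {q2,q3,q5,q6,q7,q8} on symbol 1: members go to different blocks, giving {q5,q7,q8} and {q2,q6} and {q3}.
No further refinement is possible. Final partition (6 blocks): {q1,q4,q10} | {q5,q7,q8} | {q0} | {q9} | {q2,q6} | {q3}.

6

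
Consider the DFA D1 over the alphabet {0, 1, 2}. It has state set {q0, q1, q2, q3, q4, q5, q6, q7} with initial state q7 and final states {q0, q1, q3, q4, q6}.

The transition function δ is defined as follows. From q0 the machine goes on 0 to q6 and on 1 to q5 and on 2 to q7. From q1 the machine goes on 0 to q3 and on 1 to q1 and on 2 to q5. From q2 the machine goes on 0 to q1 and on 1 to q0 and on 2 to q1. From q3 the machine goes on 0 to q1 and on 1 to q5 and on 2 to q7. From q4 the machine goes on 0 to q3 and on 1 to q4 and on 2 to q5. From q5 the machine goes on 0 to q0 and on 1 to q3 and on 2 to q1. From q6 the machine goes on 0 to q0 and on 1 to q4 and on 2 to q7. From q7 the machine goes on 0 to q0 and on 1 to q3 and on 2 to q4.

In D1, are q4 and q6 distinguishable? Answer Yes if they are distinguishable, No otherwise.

Reachable states from the start: {q0,q1,q3,q4,q5,q6,q7}. Unreachable: {q2} — drop them.
Start with accepting vs non-accepting: {q0,q1,q3,q4,q6} | {q5,q7}.
On input 1, block {q0,q1,q3,q4,q6} splits into {q1,q4,q6} and {q0,q3}.
Stable partition: {q1,q4,q6} | {q5,q7} | {q0,q3} — 3 equivalence classes.
q4 and q6 lie in the same block of the stable partition, so they are equivalent — no string distinguishes them.

No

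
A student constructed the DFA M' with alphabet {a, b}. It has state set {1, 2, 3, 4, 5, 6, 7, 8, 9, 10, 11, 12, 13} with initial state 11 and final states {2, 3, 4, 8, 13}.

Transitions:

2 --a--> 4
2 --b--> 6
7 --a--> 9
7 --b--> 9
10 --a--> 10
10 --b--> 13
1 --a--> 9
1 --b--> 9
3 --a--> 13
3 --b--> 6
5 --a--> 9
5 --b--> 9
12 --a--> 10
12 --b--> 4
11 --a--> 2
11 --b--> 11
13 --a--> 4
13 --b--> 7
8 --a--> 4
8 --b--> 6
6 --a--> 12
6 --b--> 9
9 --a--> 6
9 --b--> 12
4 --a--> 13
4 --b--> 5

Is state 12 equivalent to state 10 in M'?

States {1,3,8} cannot be reached from the start state, so discard them.
P0 = {2,4,13} | {5,6,7,9,10,11,12}.
On input a, block {5,6,7,9,10,11,12} splits into {5,6,7,9,10,12} and {11}.
On input b, block {5,6,7,9,10,12} splits into {5,6,7,9} and {10,12}.
Split {5,6,7,9} by δ(·,a) → {5,7,9} and {6}.
On input b, block {2,4,13} splits into {4,13} and {2}.
Split {5,7,9} by δ(·,a) → {5,7} and {9}.
No further refinement is possible. Final partition (7 blocks): {4,13} | {5,7} | {11} | {10,12} | {6} | {2} | {9}.
12 and 10 lie in the same block of the stable partition, so they are equivalent — no string distinguishes them.

Yes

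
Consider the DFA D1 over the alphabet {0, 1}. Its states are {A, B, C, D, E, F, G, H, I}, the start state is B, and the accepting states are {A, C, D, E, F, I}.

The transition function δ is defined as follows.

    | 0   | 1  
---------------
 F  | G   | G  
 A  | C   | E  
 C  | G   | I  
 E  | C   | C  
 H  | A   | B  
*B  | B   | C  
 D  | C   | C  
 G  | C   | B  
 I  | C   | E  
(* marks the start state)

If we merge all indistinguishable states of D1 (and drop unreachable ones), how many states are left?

5

States {A,D,F,H} cannot be reached from the start state, so discard them.
Start with accepting vs non-accepting: {C,E,I} | {B,G}.
Refine {C,E,I} on symbol 0: members go to different blocks, giving {E,I} and {C}.
Refine {E,I} on symbol 1: members go to different blocks, giving {E} and {I}.
On input 0, block {B,G} splits into {B} and {G}.
The partition is now stable with 5 blocks: {E} | {B} | {C} | {I} | {G}.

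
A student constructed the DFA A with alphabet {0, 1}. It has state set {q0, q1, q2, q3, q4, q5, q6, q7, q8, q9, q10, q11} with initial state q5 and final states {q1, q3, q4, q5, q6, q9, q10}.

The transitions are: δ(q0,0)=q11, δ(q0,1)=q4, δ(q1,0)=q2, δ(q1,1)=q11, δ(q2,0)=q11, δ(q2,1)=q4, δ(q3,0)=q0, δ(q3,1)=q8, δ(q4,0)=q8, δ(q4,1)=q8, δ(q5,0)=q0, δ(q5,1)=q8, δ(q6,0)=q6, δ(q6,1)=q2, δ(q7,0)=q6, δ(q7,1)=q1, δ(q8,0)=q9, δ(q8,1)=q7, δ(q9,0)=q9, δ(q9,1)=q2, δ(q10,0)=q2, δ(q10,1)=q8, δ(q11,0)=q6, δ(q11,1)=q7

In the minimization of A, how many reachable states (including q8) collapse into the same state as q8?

States {q3,q10} cannot be reached from the start state, so discard them.
Start with accepting vs non-accepting: {q1,q4,q5,q6,q9} | {q0,q2,q7,q8,q11}.
Refine {q1,q4,q5,q6,q9} on symbol 0: members go to different blocks, giving {q1,q4,q5} and {q6,q9}.
Refine {q0,q2,q7,q8,q11} on symbol 0: members go to different blocks, giving {q7,q8,q11} and {q0,q2}.
On input 0, block {q1,q4,q5} splits into {q1,q5} and {q4}.
Split {q7,q8,q11} by δ(·,1) → {q8,q11} and {q7}.
No further refinement is possible. Final partition (6 blocks): {q1,q5} | {q8,q11} | {q6,q9} | {q0,q2} | {q4} | {q7}.
The equivalence class containing q8 is {q8,q11}, of size 2.

2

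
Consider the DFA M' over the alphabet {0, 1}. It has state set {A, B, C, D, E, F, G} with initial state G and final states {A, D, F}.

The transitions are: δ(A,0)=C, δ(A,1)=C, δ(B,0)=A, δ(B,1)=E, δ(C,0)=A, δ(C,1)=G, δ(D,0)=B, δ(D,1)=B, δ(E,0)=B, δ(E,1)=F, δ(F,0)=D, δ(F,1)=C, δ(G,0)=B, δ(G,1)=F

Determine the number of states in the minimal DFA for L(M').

Every state is reachable, so we keep all 7.
P0 = {A,D,F} | {B,C,E,G}.
On input 0, block {A,D,F} splits into {A,D} and {F}.
Split {B,C,E,G} by δ(·,0) → {B,C} and {E,G}.
The partition is now stable with 4 blocks: {A,D} | {B,C} | {F} | {E,G}.

4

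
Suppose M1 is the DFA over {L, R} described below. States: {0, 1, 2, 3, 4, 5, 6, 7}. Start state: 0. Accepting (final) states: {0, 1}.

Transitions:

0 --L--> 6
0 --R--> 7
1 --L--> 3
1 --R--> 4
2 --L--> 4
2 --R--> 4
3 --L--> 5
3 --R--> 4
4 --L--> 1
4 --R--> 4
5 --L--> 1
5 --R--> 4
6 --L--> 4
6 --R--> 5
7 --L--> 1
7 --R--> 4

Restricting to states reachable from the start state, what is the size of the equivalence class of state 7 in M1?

States {2} cannot be reached from the start state, so discard them.
P0 = {0,1} | {3,4,5,6,7}.
Refine {3,4,5,6,7} on symbol L: members go to different blocks, giving {4,5,7} and {3,6}.
No further refinement is possible. Final partition (3 blocks): {0,1} | {4,5,7} | {3,6}.
State 7 belongs to the block {4,5,7}, which has 3 states.

3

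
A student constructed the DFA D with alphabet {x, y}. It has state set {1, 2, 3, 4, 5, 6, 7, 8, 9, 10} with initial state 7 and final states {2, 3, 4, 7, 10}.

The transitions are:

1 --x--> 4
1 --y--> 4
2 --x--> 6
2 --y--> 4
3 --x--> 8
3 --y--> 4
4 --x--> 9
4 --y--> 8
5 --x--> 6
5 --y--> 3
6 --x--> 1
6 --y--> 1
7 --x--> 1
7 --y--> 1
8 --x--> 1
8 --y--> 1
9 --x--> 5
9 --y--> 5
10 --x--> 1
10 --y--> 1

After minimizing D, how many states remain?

7

States {2,10} cannot be reached from the start state, so discard them.
Start with accepting vs non-accepting: {3,4,7} | {1,5,6,8,9}.
Split {3,4,7} by δ(·,y) → {4,7} and {3}.
On input x, block {1,5,6,8,9} splits into {5,6,8,9} and {1}.
Split {4,7} by δ(·,x) → {4} and {7}.
On input x, block {5,6,8,9} splits into {5,9} and {6,8}.
Split {5,9} by δ(·,x) → {5} and {9}.
No further refinement is possible. Final partition (7 blocks): {4} | {5} | {3} | {1} | {7} | {6,8} | {9}.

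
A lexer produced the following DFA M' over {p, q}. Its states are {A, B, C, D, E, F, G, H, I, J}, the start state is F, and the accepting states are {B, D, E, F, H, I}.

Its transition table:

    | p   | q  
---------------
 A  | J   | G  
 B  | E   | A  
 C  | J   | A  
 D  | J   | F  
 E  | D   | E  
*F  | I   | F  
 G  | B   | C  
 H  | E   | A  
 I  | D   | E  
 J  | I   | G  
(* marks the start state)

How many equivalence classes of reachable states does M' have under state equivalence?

States {H} cannot be reached from the start state, so discard them.
Initial partition by acceptance: {B,D,E,F,I} | {A,C,G,J}.
On input p, block {B,D,E,F,I} splits into {B,E,F,I} and {D}.
On input p, block {B,E,F,I} splits into {B,F} and {E,I}.
Refine {B,F} on symbol q: members go to different blocks, giving {B} and {F}.
On input p, block {A,C,G,J} splits into {A,C} and {G} and {J}.
Refine {A,C} on symbol q: members go to different blocks, giving {A} and {C}.
Stable partition: {B} | {A} | {D} | {E,I} | {F} | {G} | {J} | {C} — 8 equivalence classes.

8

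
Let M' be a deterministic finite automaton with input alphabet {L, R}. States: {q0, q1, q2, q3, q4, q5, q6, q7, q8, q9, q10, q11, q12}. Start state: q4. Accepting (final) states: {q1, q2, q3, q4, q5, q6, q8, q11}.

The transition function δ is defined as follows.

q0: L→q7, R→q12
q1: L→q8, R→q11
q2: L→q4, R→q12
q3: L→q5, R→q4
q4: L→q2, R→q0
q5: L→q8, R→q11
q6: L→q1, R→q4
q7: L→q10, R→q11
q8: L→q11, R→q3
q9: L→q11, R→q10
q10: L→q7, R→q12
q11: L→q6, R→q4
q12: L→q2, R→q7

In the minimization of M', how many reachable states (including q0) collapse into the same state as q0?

States {q9} cannot be reached from the start state, so discard them.
P0 = {q1,q2,q3,q4,q5,q6,q8,q11} | {q0,q7,q10,q12}.
On input R, block {q1,q2,q3,q4,q5,q6,q8,q11} splits into {q1,q3,q5,q6,q8,q11} and {q2,q4}.
Refine {q1,q3,q5,q6,q8,q11} on symbol R: members go to different blocks, giving {q1,q5,q8} and {q3,q6,q11}.
Refine {q1,q5,q8} on symbol L: members go to different blocks, giving {q1,q5} and {q8}.
Split {q0,q7,q10,q12} by δ(·,L) → {q0,q7,q10} and {q12}.
Split {q0,q7,q10} by δ(·,R) → {q0,q10} and {q7}.
Refine {q2,q4} on symbol R: members go to different blocks, giving {q2} and {q4}.
Split {q3,q6,q11} by δ(·,L) → {q3,q6} and {q11}.
Stable partition: {q1,q5} | {q0,q10} | {q2} | {q3,q6} | {q8} | {q12} | {q7} | {q4} | {q11} — 9 equivalence classes.
The equivalence class containing q0 is {q0,q10}, of size 2.

2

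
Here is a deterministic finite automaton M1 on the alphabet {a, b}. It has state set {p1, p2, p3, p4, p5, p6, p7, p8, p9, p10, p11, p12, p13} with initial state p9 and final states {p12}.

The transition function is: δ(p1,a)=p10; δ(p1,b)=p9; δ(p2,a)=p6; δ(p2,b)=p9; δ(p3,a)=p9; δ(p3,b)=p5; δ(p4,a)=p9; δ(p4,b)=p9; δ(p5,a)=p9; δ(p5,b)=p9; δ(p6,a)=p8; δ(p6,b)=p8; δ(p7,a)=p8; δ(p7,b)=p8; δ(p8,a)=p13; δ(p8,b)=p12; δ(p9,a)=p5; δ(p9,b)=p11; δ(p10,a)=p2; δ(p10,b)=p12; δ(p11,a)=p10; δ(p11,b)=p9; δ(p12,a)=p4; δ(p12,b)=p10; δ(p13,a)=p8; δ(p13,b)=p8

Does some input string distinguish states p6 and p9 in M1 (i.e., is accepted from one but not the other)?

Yes

Reachable states from the start: {p2,p4,p5,p6,p8,p9,p10,p11,p12,p13}. Unreachable: {p1,p3,p7} — drop them.
P0 = {p12} | {p2,p4,p5,p6,p8,p9,p10,p11,p13}.
Refine {p2,p4,p5,p6,p8,p9,p10,p11,p13} on symbol b: members go to different blocks, giving {p2,p4,p5,p6,p9,p11,p13} and {p8,p10}.
Split {p2,p4,p5,p6,p9,p11,p13} by δ(·,a) → {p2,p4,p5,p9} and {p6,p11,p13}.
On input a, block {p2,p4,p5,p9} splits into {p4,p5,p9} and {p2}.
Refine {p4,p5,p9} on symbol b: members go to different blocks, giving {p4,p5} and {p9}.
Refine {p8,p10} on symbol a: members go to different blocks, giving {p8} and {p10}.
Split {p6,p11,p13} by δ(·,a) → {p6,p13} and {p11}.
No further refinement is possible. Final partition (8 blocks): {p12} | {p4,p5} | {p8} | {p6,p13} | {p2} | {p9} | {p10} | {p11}.
p6 and p9 end up in different blocks, so they are distinguishable. For instance, the string 'ab' is accepted from only p6.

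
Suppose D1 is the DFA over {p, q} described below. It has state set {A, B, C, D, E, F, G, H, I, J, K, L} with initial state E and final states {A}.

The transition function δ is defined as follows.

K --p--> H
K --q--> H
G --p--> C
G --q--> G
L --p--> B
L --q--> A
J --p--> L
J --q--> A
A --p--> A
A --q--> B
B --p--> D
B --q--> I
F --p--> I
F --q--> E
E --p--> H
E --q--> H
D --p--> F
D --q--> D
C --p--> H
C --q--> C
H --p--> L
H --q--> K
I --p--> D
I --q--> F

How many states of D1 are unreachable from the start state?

3

No path from E leads to C, G, J; the other 9 states are all reachable.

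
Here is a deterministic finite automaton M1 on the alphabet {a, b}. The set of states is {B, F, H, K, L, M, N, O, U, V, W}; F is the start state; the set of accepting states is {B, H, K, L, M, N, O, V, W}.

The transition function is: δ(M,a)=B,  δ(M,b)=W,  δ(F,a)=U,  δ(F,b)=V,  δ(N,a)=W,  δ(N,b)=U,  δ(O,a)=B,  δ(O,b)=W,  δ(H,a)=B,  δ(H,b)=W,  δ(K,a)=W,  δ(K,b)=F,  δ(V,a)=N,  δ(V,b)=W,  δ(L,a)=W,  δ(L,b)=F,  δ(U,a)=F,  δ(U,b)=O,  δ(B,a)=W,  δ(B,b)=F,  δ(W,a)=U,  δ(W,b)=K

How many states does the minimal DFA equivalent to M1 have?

Reachable states from the start: {B,F,K,N,O,U,V,W}. Unreachable: {H,L,M} — drop them.
Initial partition by acceptance: {B,K,N,O,V,W} | {F,U}.
Refine {B,K,N,O,V,W} on symbol a: members go to different blocks, giving {B,K,N,O,V} and {W}.
Refine {B,K,N,O,V} on symbol a: members go to different blocks, giving {B,K,N} and {O,V}.
The partition is now stable with 4 blocks: {B,K,N} | {F,U} | {W} | {O,V}.

4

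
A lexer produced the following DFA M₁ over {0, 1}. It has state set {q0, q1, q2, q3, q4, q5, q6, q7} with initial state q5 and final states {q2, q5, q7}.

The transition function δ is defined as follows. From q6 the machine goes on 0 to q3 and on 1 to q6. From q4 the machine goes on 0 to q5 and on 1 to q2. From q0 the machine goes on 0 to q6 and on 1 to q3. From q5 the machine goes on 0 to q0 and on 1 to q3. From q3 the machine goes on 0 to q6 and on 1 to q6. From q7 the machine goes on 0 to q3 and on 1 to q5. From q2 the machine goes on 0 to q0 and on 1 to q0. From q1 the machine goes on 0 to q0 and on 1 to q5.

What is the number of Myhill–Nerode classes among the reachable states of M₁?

2

States {q1,q2,q4,q7} cannot be reached from the start state, so discard them.
P0 = {q5} | {q0,q3,q6}.
The partition is now stable with 2 blocks: {q5} | {q0,q3,q6}.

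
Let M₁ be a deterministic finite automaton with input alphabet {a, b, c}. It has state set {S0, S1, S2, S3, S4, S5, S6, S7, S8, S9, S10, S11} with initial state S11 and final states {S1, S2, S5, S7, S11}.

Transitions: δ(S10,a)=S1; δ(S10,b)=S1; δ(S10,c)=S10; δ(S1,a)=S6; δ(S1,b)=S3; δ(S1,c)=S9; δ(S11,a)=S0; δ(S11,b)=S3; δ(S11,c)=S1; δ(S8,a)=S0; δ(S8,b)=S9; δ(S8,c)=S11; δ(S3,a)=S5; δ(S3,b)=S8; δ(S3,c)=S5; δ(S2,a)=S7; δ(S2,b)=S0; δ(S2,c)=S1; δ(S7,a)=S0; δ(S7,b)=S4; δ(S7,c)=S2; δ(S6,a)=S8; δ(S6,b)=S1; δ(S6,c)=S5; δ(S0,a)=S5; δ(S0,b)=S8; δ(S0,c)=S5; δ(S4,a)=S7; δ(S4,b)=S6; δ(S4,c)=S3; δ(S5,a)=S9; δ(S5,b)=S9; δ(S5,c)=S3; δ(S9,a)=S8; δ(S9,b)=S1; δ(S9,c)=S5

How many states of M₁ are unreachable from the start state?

4

No path from S11 leads to S2, S4, S7, S10; the other 8 states are all reachable.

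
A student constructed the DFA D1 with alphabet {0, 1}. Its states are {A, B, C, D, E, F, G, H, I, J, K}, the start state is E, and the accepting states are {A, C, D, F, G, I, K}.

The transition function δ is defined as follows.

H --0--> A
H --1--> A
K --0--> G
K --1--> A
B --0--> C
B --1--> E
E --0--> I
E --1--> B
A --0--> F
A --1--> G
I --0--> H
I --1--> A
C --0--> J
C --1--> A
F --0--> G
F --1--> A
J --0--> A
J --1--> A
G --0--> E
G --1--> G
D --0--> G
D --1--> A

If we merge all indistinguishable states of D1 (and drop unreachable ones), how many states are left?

6

First remove the unreachable states {D,K}; 9 states remain.
Start with accepting vs non-accepting: {A,C,F,G,I} | {B,E,H,J}.
Refine {A,C,F,G,I} on symbol 0: members go to different blocks, giving {C,G,I} and {A,F}.
Refine {C,G,I} on symbol 1: members go to different blocks, giving {C,I} and {G}.
On input 0, block {B,E,H,J} splits into {B,E} and {H,J}.
On input 0, block {A,F} splits into {A} and {F}.
The partition is now stable with 6 blocks: {C,I} | {B,E} | {A} | {G} | {H,J} | {F}.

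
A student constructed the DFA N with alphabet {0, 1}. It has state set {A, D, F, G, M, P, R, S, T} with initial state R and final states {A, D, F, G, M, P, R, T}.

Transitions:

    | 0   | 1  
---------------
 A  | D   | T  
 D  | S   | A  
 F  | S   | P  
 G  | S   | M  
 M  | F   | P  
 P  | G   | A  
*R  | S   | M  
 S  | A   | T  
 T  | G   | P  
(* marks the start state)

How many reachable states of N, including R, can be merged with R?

Every state is reachable, so we keep all 9.
P0 = {A,D,F,G,M,P,R,T} | {S}.
Refine {A,D,F,G,M,P,R,T} on symbol 0: members go to different blocks, giving {D,F,G,R} and {A,M,P,T}.
Stable partition: {D,F,G,R} | {S} | {A,M,P,T} — 3 equivalence classes.
State R belongs to the block {D,F,G,R}, which has 4 states.

4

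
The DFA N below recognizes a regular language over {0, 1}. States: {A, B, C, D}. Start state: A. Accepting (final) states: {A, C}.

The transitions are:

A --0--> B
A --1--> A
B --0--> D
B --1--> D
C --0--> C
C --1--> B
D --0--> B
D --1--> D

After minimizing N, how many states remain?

States {C} cannot be reached from the start state, so discard them.
P0 = {A} | {B,D}.
The partition is now stable with 2 blocks: {A} | {B,D}.

2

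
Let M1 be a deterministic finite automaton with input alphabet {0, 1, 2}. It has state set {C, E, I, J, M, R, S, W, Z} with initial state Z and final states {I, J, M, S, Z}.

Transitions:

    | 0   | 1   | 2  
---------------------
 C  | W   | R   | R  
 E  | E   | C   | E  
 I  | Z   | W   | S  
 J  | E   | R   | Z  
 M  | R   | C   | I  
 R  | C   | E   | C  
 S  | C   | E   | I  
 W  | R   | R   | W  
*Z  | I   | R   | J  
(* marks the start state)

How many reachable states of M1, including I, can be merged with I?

Reachable states from the start: {C,E,I,J,R,S,W,Z}. Unreachable: {M} — drop them.
P0 = {I,J,S,Z} | {C,E,R,W}.
On input 0, block {I,J,S,Z} splits into {I,Z} and {J,S}.
The partition is now stable with 3 blocks: {I,Z} | {C,E,R,W} | {J,S}.
State I belongs to the block {I,Z}, which has 2 states.

2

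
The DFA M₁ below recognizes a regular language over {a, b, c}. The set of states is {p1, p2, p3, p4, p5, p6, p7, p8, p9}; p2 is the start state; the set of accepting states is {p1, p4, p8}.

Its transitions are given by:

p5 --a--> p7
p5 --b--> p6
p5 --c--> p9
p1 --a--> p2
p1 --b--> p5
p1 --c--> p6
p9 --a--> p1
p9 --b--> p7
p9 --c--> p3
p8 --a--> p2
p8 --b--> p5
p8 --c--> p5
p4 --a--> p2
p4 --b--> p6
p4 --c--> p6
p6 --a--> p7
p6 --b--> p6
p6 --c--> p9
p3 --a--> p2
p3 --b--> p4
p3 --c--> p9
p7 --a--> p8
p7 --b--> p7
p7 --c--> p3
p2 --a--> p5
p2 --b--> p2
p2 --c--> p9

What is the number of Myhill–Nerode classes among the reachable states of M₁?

Every state is reachable, so we keep all 9.
Initial partition by acceptance: {p1,p4,p8} | {p2,p3,p5,p6,p7,p9}.
Split {p2,p3,p5,p6,p7,p9} by δ(·,a) → {p2,p3,p5,p6} and {p7,p9}.
Split {p2,p3,p5,p6} by δ(·,a) → {p2,p3} and {p5,p6}.
On input a, block {p2,p3} splits into {p2} and {p3}.
No further refinement is possible. Final partition (5 blocks): {p1,p4,p8} | {p2} | {p7,p9} | {p5,p6} | {p3}.

5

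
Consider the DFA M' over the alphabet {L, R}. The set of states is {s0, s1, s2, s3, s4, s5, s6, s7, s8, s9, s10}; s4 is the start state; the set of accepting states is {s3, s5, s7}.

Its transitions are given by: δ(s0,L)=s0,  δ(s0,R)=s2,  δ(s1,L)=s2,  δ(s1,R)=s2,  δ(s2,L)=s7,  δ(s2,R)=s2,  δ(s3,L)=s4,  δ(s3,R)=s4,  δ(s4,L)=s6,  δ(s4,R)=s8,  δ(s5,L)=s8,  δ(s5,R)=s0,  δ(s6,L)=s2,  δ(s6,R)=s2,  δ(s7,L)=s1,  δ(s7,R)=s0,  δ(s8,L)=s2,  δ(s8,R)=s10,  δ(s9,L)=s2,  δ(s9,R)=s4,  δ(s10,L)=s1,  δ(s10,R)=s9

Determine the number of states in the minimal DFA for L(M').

6

Reachable states from the start: {s0,s1,s2,s4,s6,s7,s8,s9,s10}. Unreachable: {s3,s5} — drop them.
P0 = {s7} | {s0,s1,s2,s4,s6,s8,s9,s10}.
On input L, block {s0,s1,s2,s4,s6,s8,s9,s10} splits into {s0,s1,s4,s6,s8,s9,s10} and {s2}.
On input L, block {s0,s1,s4,s6,s8,s9,s10} splits into {s1,s6,s8,s9} and {s0,s4,s10}.
Split {s1,s6,s8,s9} by δ(·,R) → {s1,s6} and {s8,s9}.
Split {s0,s4,s10} by δ(·,L) → {s4,s10} and {s0}.
The partition is now stable with 6 blocks: {s7} | {s1,s6} | {s2} | {s4,s10} | {s8,s9} | {s0}.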